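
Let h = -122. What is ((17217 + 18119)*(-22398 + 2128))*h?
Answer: 87383807840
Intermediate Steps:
((17217 + 18119)*(-22398 + 2128))*h = ((17217 + 18119)*(-22398 + 2128))*(-122) = (35336*(-20270))*(-122) = -716260720*(-122) = 87383807840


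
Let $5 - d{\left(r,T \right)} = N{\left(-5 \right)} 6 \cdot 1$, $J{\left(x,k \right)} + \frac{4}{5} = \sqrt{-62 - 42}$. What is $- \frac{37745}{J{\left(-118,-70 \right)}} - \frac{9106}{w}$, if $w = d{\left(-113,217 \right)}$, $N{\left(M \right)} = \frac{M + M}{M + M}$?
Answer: $\frac{6144049}{654} + \frac{943625 i \sqrt{26}}{1308} \approx 9394.6 + 3678.6 i$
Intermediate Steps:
$N{\left(M \right)} = 1$ ($N{\left(M \right)} = \frac{2 M}{2 M} = 2 M \frac{1}{2 M} = 1$)
$J{\left(x,k \right)} = - \frac{4}{5} + 2 i \sqrt{26}$ ($J{\left(x,k \right)} = - \frac{4}{5} + \sqrt{-62 - 42} = - \frac{4}{5} + \sqrt{-104} = - \frac{4}{5} + 2 i \sqrt{26}$)
$d{\left(r,T \right)} = -1$ ($d{\left(r,T \right)} = 5 - 1 \cdot 6 \cdot 1 = 5 - 6 \cdot 1 = 5 - 6 = -1$)
$w = -1$
$- \frac{37745}{J{\left(-118,-70 \right)}} - \frac{9106}{w} = - \frac{37745}{- \frac{4}{5} + 2 i \sqrt{26}} - \frac{9106}{-1} = - \frac{37745}{- \frac{4}{5} + 2 i \sqrt{26}} - -9106 = - \frac{37745}{- \frac{4}{5} + 2 i \sqrt{26}} + 9106 = 9106 - \frac{37745}{- \frac{4}{5} + 2 i \sqrt{26}}$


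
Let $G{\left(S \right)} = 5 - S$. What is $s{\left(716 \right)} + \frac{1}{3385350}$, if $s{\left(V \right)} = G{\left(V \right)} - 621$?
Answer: $- \frac{4509286199}{3385350} \approx -1332.0$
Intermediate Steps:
$s{\left(V \right)} = -616 - V$ ($s{\left(V \right)} = \left(5 - V\right) - 621 = -616 - V$)
$s{\left(716 \right)} + \frac{1}{3385350} = \left(-616 - 716\right) + \frac{1}{3385350} = -1332 + \frac{1}{3385350} = - \frac{4509286199}{3385350}$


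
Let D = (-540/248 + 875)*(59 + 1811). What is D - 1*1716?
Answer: 50544329/31 ≈ 1.6305e+6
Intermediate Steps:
D = 50597525/31 (D = (-540*1/248 + 875)*1870 = (-135/62 + 875)*1870 = (54115/62)*1870 = 50597525/31 ≈ 1.6322e+6)
D - 1*1716 = 50597525/31 - 1*1716 = 50597525/31 - 1716 = 50544329/31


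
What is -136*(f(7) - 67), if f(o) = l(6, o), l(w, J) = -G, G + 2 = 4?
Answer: 9384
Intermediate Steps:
G = 2 (G = -2 + 4 = 2)
l(w, J) = -2 (l(w, J) = -1*2 = -2)
f(o) = -2
-136*(f(7) - 67) = -136*(-2 - 67) = -136*(-69) = 9384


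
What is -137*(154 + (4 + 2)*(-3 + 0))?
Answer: -18632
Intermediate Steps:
-137*(154 + (4 + 2)*(-3 + 0)) = -137*(154 + 6*(-3)) = -137*(154 - 18) = -137*136 = -18632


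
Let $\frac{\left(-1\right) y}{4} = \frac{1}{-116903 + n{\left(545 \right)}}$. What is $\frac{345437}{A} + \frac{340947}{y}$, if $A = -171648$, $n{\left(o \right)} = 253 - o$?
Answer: $\frac{1714646956287043}{171648} \approx 9.9893 \cdot 10^{9}$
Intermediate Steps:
$y = \frac{4}{117195}$ ($y = - \frac{4}{-116903 + \left(253 - 545\right)} = - \frac{4}{-116903 - 292} = - \frac{4}{-117195} = \left(-4\right) \left(- \frac{1}{117195}\right) = \frac{4}{117195} \approx 3.4131 \cdot 10^{-5}$)
$\frac{345437}{A} + \frac{340947}{y} = \frac{345437}{-171648} + \frac{340947}{\frac{4}{117195}} = 345437 \left(- \frac{1}{171648}\right) + 340947 \cdot \frac{117195}{4} = - \frac{345437}{171648} + \frac{39957283665}{4} = \frac{1714646956287043}{171648}$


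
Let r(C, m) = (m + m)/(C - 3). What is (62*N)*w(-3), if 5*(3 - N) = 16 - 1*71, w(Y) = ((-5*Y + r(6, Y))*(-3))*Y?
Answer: 101556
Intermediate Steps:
r(C, m) = 2*m/(-3 + C) (r(C, m) = (2*m)/(-3 + C) = 2*m/(-3 + C))
w(Y) = 13*Y² (w(Y) = ((-5*Y + 2*Y/(-3 + 6))*(-3))*Y = ((-5*Y + 2*Y/3)*(-3))*Y = (-13*Y/3*(-3))*Y = (13*Y)*Y = 13*Y²)
N = 14 (N = 3 - (16 - 1*71)/5 = 3 - (16 - 71)/5 = 3 - ⅕*(-55) = 3 + 11 = 14)
(62*N)*w(-3) = (62*14)*(13*(-3)²) = 868*(13*9) = 868*117 = 101556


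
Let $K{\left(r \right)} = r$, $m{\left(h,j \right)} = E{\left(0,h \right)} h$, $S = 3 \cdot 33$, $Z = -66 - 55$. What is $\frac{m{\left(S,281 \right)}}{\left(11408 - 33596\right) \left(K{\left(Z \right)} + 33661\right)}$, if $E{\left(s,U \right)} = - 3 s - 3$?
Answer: $\frac{33}{82687280} \approx 3.9909 \cdot 10^{-7}$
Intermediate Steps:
$E{\left(s,U \right)} = -3 - 3 s$
$Z = -121$ ($Z = -66 - 55 = -121$)
$S = 99$
$m{\left(h,j \right)} = - 3 h$ ($m{\left(h,j \right)} = \left(-3 - 0\right) h = \left(-3 + 0\right) h = - 3 h$)
$\frac{m{\left(S,281 \right)}}{\left(11408 - 33596\right) \left(K{\left(Z \right)} + 33661\right)} = \frac{\left(-3\right) 99}{\left(11408 - 33596\right) \left(-121 + 33661\right)} = - \frac{297}{\left(-22188\right) 33540} = - \frac{297}{-744185520} = \left(-297\right) \left(- \frac{1}{744185520}\right) = \frac{33}{82687280}$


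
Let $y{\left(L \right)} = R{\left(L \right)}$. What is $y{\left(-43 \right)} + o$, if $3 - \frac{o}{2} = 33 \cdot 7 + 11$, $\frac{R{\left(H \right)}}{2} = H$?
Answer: $-564$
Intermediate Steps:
$R{\left(H \right)} = 2 H$
$y{\left(L \right)} = 2 L$
$o = -478$ ($o = 6 - 2 \left(33 \cdot 7 + 11\right) = 6 - 2 \left(231 + 11\right) = 6 - 484 = -478$)
$y{\left(-43 \right)} + o = 2 \left(-43\right) - 478 = -86 - 478 = -564$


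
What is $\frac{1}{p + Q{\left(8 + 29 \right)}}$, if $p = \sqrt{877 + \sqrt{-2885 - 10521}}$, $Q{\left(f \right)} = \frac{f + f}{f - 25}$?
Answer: $\frac{1}{\frac{37}{6} + \sqrt{877 + i \sqrt{13406}}} \approx 0.027815 - 0.0015137 i$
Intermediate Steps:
$Q{\left(f \right)} = \frac{2 f}{-25 + f}$
$p = \sqrt{877 + i \sqrt{13406}}$ ($p = \sqrt{877 + \sqrt{-13406}} = \sqrt{877 + i \sqrt{13406}} \approx 29.678 + 1.9507 i$)
$\frac{1}{p + Q{\left(8 + 29 \right)}} = \frac{1}{\sqrt{877 + i \sqrt{13406}} + \frac{2 \left(8 + 29\right)}{-25 + \left(8 + 29\right)}} = \frac{1}{\sqrt{877 + i \sqrt{13406}} + 2 \cdot 37 \frac{1}{-25 + 37}} = \frac{1}{\sqrt{877 + i \sqrt{13406}} + 2 \cdot 37 \cdot \frac{1}{12}} = \frac{1}{\sqrt{877 + i \sqrt{13406}} + \frac{37}{6}} = \frac{1}{\frac{37}{6} + \sqrt{877 + i \sqrt{13406}}}$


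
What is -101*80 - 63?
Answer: -8143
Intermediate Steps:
-101*80 - 63 = -8080 - 63 = -8143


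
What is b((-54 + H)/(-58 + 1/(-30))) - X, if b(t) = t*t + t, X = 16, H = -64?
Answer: -29802556/3031081 ≈ -9.8323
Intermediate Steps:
b(t) = t + t² (b(t) = t² + t = t + t²)
b((-54 + H)/(-58 + 1/(-30))) - X = ((-54 - 64)/(-58 + 1/(-30)))*(1 + (-54 - 64)/(-58 + 1/(-30))) - 1*16 = (-118/(-58 - 1/30))*(1 - 118/(-58 - 1/30)) - 16 = (-118/(-1741/30))*(1 - 118/(-1741/30)) - 16 = (-118*(-30/1741))*(1 - 118*(-30/1741)) - 16 = 3540*(1 + 3540/1741)/1741 - 16 = (3540/1741)*(5281/1741) - 16 = 18694740/3031081 - 16 = -29802556/3031081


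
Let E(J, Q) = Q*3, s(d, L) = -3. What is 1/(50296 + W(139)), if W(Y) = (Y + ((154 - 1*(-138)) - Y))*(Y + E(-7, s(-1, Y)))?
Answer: 1/88256 ≈ 1.1331e-5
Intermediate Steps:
E(J, Q) = 3*Q
W(Y) = -2628 + 292*Y (W(Y) = (Y + ((154 - 1*(-138)) - Y))*(Y + 3*(-3)) = (Y + ((154 + 138) - Y))*(Y - 9) = (Y + (292 - Y))*(-9 + Y) = 292*(-9 + Y) = -2628 + 292*Y)
1/(50296 + W(139)) = 1/(50296 + (-2628 + 292*139)) = 1/(50296 + (-2628 + 40588)) = 1/(50296 + 37960) = 1/88256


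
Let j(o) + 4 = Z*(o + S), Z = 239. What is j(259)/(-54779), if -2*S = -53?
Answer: -136461/109558 ≈ -1.2456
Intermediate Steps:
S = 53/2 (S = -1/2*(-53) = 53/2 ≈ 26.500)
j(o) = 12659/2 + 239*o (j(o) = -4 + 239*(o + 53/2) = -4 + 239*(53/2 + o) = -4 + (12667/2 + 239*o) = 12659/2 + 239*o)
j(259)/(-54779) = (12659/2 + 239*259)/(-54779) = (12659/2 + 61901)*(-1/54779) = (136461/2)*(-1/54779) = -136461/109558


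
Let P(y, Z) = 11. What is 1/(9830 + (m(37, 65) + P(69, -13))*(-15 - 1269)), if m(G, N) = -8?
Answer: 1/5978 ≈ 0.00016728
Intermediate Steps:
1/(9830 + (m(37, 65) + P(69, -13))*(-15 - 1269)) = 1/(9830 + (-8 + 11)*(-15 - 1269)) = 1/(9830 + 3*(-1284)) = 1/(9830 - 3852) = 1/5978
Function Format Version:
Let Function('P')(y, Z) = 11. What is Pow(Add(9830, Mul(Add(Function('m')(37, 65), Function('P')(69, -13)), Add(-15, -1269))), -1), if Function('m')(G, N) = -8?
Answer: Rational(1, 5978) ≈ 0.00016728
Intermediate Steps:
Pow(Add(9830, Mul(Add(Function('m')(37, 65), Function('P')(69, -13)), Add(-15, -1269))), -1) = Pow(Add(9830, Mul(Add(-8, 11), Add(-15, -1269))), -1) = Pow(Add(9830, Mul(3, -1284)), -1) = Pow(Add(9830, -3852), -1) = Pow(5978, -1) = Rational(1, 5978)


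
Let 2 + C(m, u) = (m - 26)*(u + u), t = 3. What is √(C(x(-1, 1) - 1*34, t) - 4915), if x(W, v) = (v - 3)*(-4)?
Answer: 3*I*√581 ≈ 72.312*I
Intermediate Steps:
x(W, v) = 12 - 4*v (x(W, v) = (-3 + v)*(-4) = 12 - 4*v)
C(m, u) = -2 + 2*u*(-26 + m) (C(m, u) = -2 + (m - 26)*(u + u) = -2 + (-26 + m)*(2*u) = -2 + 2*u*(-26 + m))
√(C(x(-1, 1) - 1*34, t) - 4915) = √((-2 - 52*3 + 2*((12 - 4*1) - 1*34)*3) - 4915) = √((-2 - 156 + 2*((12 - 4) - 34)*3) - 4915) = √((-2 - 156 + 2*(8 - 34)*3) - 4915) = √((-2 - 156 + 2*(-26)*3) - 4915) = √((-2 - 156 - 156) - 4915) = √(-314 - 4915) = √(-5229) = 3*I*√581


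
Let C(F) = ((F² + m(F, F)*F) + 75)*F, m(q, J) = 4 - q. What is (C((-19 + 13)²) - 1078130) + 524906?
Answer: -545340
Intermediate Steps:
C(F) = F*(75 + F² + F*(4 - F)) (C(F) = ((F² + (4 - F)*F) + 75)*F = ((F² + F*(4 - F)) + 75)*F = (75 + F² + F*(4 - F))*F = F*(75 + F² + F*(4 - F)))
(C((-19 + 13)²) - 1078130) + 524906 = ((-19 + 13)²*(75 + 4*(-19 + 13)²) - 1078130) + 524906 = ((-6)²*(75 + 4*(-6)²) - 1078130) + 524906 = (36*(75 + 4*36) - 1078130) + 524906 = (36*(75 + 144) - 1078130) + 524906 = (36*219 - 1078130) + 524906 = (7884 - 1078130) + 524906 = -1070246 + 524906 = -545340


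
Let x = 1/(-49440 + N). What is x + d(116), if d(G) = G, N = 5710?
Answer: 5072679/43730 ≈ 116.00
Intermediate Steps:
x = -1/43730 (x = 1/(-49440 + 5710) = 1/(-43730) = -1/43730 ≈ -2.2868e-5)
x + d(116) = -1/43730 + 116 = 5072679/43730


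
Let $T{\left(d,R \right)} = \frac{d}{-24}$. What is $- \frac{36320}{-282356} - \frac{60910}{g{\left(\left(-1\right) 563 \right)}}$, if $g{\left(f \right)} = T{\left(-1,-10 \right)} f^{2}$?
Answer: $- \frac{100311745240}{22374524741} \approx -4.4833$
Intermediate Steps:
$T{\left(d,R \right)} = - \frac{d}{24}$ ($T{\left(d,R \right)} = d \left(- \frac{1}{24}\right) = - \frac{d}{24}$)
$g{\left(f \right)} = \frac{f^{2}}{24}$ ($g{\left(f \right)} = \left(- \frac{1}{24}\right) \left(-1\right) f^{2} = \frac{f^{2}}{24}$)
$- \frac{36320}{-282356} - \frac{60910}{g{\left(\left(-1\right) 563 \right)}} = - \frac{36320}{-282356} - \frac{60910}{\frac{1}{24} \left(\left(-1\right) 563\right)^{2}} = \left(-36320\right) \left(- \frac{1}{282356}\right) - \frac{60910}{\frac{1}{24} \left(-563\right)^{2}} = \frac{9080}{70589} - \frac{60910}{\frac{1}{24} \cdot 316969} = \frac{9080}{70589} - \frac{60910}{\frac{316969}{24}} = \frac{9080}{70589} - \frac{1461840}{316969} = - \frac{100311745240}{22374524741}$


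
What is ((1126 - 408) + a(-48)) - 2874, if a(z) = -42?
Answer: -2198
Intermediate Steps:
((1126 - 408) + a(-48)) - 2874 = ((1126 - 408) - 42) - 2874 = (718 - 42) - 2874 = 676 - 2874 = -2198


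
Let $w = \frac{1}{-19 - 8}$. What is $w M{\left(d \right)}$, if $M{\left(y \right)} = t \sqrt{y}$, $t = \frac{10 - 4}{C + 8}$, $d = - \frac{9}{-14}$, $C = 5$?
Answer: $- \frac{\sqrt{14}}{273} \approx -0.013706$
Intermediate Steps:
$d = \frac{9}{14}$ ($d = \left(-9\right) \left(- \frac{1}{14}\right) = \frac{9}{14} \approx 0.64286$)
$w = - \frac{1}{27}$ ($w = \frac{1}{-27} = - \frac{1}{27} \approx -0.037037$)
$t = \frac{6}{13}$ ($t = \frac{10 - 4}{5 + 8} = \frac{6}{13} \approx 0.46154$)
$M{\left(y \right)} = \frac{6 \sqrt{y}}{13}$
$w M{\left(d \right)} = - \frac{\frac{6}{13} \sqrt{\frac{9}{14}}}{27} = - \frac{\frac{6}{13} \frac{3 \sqrt{14}}{14}}{27} = - \frac{\frac{9}{91} \sqrt{14}}{27} = - \frac{\sqrt{14}}{273}$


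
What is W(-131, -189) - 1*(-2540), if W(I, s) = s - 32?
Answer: 2319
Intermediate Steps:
W(I, s) = -32 + s
W(-131, -189) - 1*(-2540) = (-32 - 189) - 1*(-2540) = -221 + 2540 = 2319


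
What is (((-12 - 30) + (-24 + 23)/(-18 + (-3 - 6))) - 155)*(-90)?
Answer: 53180/3 ≈ 17727.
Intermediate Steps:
(((-12 - 30) + (-24 + 23)/(-18 + (-3 - 6))) - 155)*(-90) = ((-42 - 1/(-18 - 9)) - 155)*(-90) = ((-42 - 1/(-27)) - 155)*(-90) = ((-42 - 1*(-1/27)) - 155)*(-90) = ((-42 + 1/27) - 155)*(-90) = (-1133/27 - 155)*(-90) = -5318/27*(-90) = 53180/3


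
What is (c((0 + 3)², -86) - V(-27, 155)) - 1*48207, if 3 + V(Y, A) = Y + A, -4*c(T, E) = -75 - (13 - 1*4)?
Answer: -48311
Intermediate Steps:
c(T, E) = 21 (c(T, E) = -(-75 - (13 - 1*4))/4 = -(-75 - (13 - 4))/4 = -(-75 - 1*9)/4 = -(-75 - 9)/4 = -¼*(-84) = 21)
V(Y, A) = -3 + A + Y (V(Y, A) = -3 + (Y + A) = -3 + (A + Y) = -3 + A + Y)
(c((0 + 3)², -86) - V(-27, 155)) - 1*48207 = (21 - (-3 + 155 - 27)) - 1*48207 = (21 - 1*125) - 48207 = (21 - 125) - 48207 = -104 - 48207 = -48311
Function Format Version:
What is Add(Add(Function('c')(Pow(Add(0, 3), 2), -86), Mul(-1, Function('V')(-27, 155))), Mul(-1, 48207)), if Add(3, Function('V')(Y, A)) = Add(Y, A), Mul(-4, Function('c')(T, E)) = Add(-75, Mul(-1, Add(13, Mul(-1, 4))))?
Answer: -48311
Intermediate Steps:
Function('c')(T, E) = 21 (Function('c')(T, E) = Mul(Rational(-1, 4), Add(-75, Mul(-1, Add(13, Mul(-1, 4))))) = Mul(Rational(-1, 4), Add(-75, Mul(-1, Add(13, -4)))) = Mul(Rational(-1, 4), Add(-75, Mul(-1, 9))) = Mul(Rational(-1, 4), Add(-75, -9)) = Mul(Rational(-1, 4), -84) = 21)
Function('V')(Y, A) = Add(-3, A, Y) (Function('V')(Y, A) = Add(-3, Add(Y, A)) = Add(-3, Add(A, Y)) = Add(-3, A, Y))
Add(Add(Function('c')(Pow(Add(0, 3), 2), -86), Mul(-1, Function('V')(-27, 155))), Mul(-1, 48207)) = Add(Add(21, Mul(-1, Add(-3, 155, -27))), Mul(-1, 48207)) = Add(Add(21, Mul(-1, 125)), -48207) = Add(Add(21, -125), -48207) = Add(-104, -48207) = -48311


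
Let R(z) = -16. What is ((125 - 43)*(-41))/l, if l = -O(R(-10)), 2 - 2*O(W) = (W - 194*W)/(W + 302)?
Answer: -480766/629 ≈ -764.33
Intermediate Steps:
O(W) = 1 + 193*W/(2*(302 + W)) (O(W) = 1 - (W - 194*W)/(2*(W + 302)) = 1 - (-193*W)/(2*(302 + W)) = 1 - (-193)*W/(2*(302 + W)) = 1 + 193*W/(2*(302 + W)))
l = 629/143 (l = -(604 + 195*(-16))/(2*(302 - 16)) = -(604 - 3120)/(2*286) = -(-2516)/(2*286) = -1*(-629/143) = 629/143 ≈ 4.3986)
((125 - 43)*(-41))/l = ((125 - 43)*(-41))/(629/143) = (82*(-41))*(143/629) = -3362*143/629 = -480766/629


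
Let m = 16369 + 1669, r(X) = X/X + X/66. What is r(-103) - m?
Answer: -1190545/66 ≈ -18039.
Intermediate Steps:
r(X) = 1 + X/66 (r(X) = 1 + X*(1/66) = 1 + X/66)
m = 18038
r(-103) - m = (1 + (1/66)*(-103)) - 1*18038 = (1 - 103/66) - 18038 = -37/66 - 18038 = -1190545/66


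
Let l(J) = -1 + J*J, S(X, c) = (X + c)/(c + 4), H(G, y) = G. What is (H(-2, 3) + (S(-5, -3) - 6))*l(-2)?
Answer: -48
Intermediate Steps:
S(X, c) = (X + c)/(4 + c)
l(J) = -1 + J²
(H(-2, 3) + (S(-5, -3) - 6))*l(-2) = (-2 + ((-5 - 3)/(4 - 3) - 6))*(-1 + (-2)²) = (-2 + (-8/1 - 6))*(-1 + 4) = (-2 + (1*(-8) - 6))*3 = (-2 + (-8 - 6))*3 = (-2 - 14)*3 = -16*3 = -48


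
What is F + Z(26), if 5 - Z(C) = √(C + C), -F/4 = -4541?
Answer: 18169 - 2*√13 ≈ 18162.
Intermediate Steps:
F = 18164 (F = -4*(-4541) = 18164)
Z(C) = 5 - √2*√C (Z(C) = 5 - √(C + C) = 5 - √(2*C) = 5 - √2*√C)
F + Z(26) = 18164 + (5 - √2*√26) = 18164 + (5 - 2*√13) = 18169 - 2*√13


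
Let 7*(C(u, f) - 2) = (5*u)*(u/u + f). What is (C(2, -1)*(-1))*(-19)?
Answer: 38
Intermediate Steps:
C(u, f) = 2 + 5*u*(1 + f)/7 (C(u, f) = 2 + ((5*u)*(u/u + f))/7 = 2 + ((5*u)*(1 + f))/7 = 2 + (5*u*(1 + f))/7 = 2 + 5*u*(1 + f)/7)
(C(2, -1)*(-1))*(-19) = ((2 + (5/7)*2 + (5/7)*(-1)*2)*(-1))*(-19) = ((2 + 10/7 - 10/7)*(-1))*(-19) = (2*(-1))*(-19) = -2*(-19) = 38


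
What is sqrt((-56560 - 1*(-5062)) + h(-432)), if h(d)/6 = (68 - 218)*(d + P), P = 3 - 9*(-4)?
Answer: 3*sqrt(33578) ≈ 549.73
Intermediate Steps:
P = 39 (P = 3 + 36 = 39)
h(d) = -35100 - 900*d (h(d) = 6*((68 - 218)*(d + 39)) = 6*(-150*(39 + d)) = 6*(-5850 - 150*d) = -35100 - 900*d)
sqrt((-56560 - 1*(-5062)) + h(-432)) = sqrt((-56560 - 1*(-5062)) + (-35100 - 900*(-432))) = sqrt((-56560 + 5062) + (-35100 + 388800)) = sqrt(-51498 + 353700) = sqrt(302202) = 3*sqrt(33578)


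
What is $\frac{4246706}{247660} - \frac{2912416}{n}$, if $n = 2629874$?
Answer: $\frac{200904091317}{12525280670} \approx 16.04$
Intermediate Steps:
$\frac{4246706}{247660} - \frac{2912416}{n} = \frac{4246706}{247660} - \frac{2912416}{2629874} = 4246706 \cdot \frac{1}{247660} - \frac{112016}{101149} = \frac{2123353}{123830} - \frac{112016}{101149} = \frac{200904091317}{12525280670}$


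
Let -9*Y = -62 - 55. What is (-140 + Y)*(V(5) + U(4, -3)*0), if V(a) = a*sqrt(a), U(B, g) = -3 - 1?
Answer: -635*sqrt(5) ≈ -1419.9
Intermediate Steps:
U(B, g) = -4
V(a) = a**(3/2)
Y = 13 (Y = -(-62 - 55)/9 = -1/9*(-117) = 13)
(-140 + Y)*(V(5) + U(4, -3)*0) = (-140 + 13)*(5**(3/2) - 4*0) = -127*(5*sqrt(5) + 0) = -635*sqrt(5)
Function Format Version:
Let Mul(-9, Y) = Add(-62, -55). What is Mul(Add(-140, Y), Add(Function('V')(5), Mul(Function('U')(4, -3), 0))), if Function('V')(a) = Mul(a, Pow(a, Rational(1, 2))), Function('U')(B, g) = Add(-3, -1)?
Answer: Mul(-635, Pow(5, Rational(1, 2))) ≈ -1419.9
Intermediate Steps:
Function('U')(B, g) = -4
Function('V')(a) = Pow(a, Rational(3, 2))
Y = 13 (Y = Mul(Rational(-1, 9), Add(-62, -55)) = Mul(Rational(-1, 9), -117) = 13)
Mul(Add(-140, Y), Add(Function('V')(5), Mul(Function('U')(4, -3), 0))) = Mul(Add(-140, 13), Add(Pow(5, Rational(3, 2)), Mul(-4, 0))) = Mul(-127, Add(Mul(5, Pow(5, Rational(1, 2))), 0)) = Mul(-127, Mul(5, Pow(5, Rational(1, 2)))) = Mul(-635, Pow(5, Rational(1, 2)))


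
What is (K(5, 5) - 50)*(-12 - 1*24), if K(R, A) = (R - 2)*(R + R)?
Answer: 720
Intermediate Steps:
K(R, A) = 2*R*(-2 + R) (K(R, A) = (-2 + R)*(2*R) = 2*R*(-2 + R))
(K(5, 5) - 50)*(-12 - 1*24) = (2*5*(-2 + 5) - 50)*(-12 - 1*24) = (2*5*3 - 50)*(-12 - 24) = (30 - 50)*(-36) = -20*(-36) = 720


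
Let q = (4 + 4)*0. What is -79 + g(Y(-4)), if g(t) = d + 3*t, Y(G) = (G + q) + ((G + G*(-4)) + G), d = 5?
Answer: -62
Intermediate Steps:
q = 0 (q = 8*0 = 0)
Y(G) = -G (Y(G) = (G + 0) + ((G + G*(-4)) + G) = G + ((G - 4*G) + G) = G + (-3*G + G) = G - 2*G = -G)
g(t) = 5 + 3*t
-79 + g(Y(-4)) = -79 + (5 + 3*(-1*(-4))) = -79 + (5 + 3*4) = -79 + (5 + 12) = -79 + 17 = -62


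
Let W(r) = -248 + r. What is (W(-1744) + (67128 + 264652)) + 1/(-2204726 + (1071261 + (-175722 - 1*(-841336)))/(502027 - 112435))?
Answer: 40466960434962572/122705982131 ≈ 3.2979e+5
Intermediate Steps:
(W(-1744) + (67128 + 264652)) + 1/(-2204726 + (1071261 + (-175722 - 1*(-841336)))/(502027 - 112435)) = ((-248 - 1744) + (67128 + 264652)) + 1/(-2204726 + (1071261 + (-175722 - 1*(-841336)))/(502027 - 112435)) = (-1992 + 331780) + 1/(-2204726 + (1071261 + (-175722 + 841336))/389592) = 329788 + 1/(-2204726 + (1071261 + 665614)*(1/389592)) = 329788 + 1/(-2204726 + 1736875*(1/389592)) = 329788 + 1/(-2204726 + 248125/55656) = 329788 + 1/(-122705982131/55656) = 329788 - 55656/122705982131 = 40466960434962572/122705982131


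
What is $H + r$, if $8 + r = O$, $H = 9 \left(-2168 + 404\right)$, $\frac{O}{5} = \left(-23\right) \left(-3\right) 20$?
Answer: $-8984$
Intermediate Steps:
$O = 6900$ ($O = 5 \left(-23\right) \left(-3\right) 20 = 5 \cdot 69 \cdot 20 = 5 \cdot 1380 = 6900$)
$H = -15876$ ($H = 9 \left(-1764\right) = -15876$)
$r = 6892$ ($r = -8 + 6900 = 6892$)
$H + r = -15876 + 6892 = -8984$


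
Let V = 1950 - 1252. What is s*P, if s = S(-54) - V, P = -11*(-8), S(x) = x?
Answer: -66176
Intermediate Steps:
V = 698
P = 88
s = -752 (s = -54 - 1*698 = -54 - 698 = -752)
s*P = -752*88 = -66176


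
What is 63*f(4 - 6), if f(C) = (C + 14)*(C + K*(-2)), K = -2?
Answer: 1512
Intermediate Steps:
f(C) = (4 + C)*(14 + C) (f(C) = (C + 14)*(C - 2*(-2)) = (14 + C)*(C + 4) = (14 + C)*(4 + C) = (4 + C)*(14 + C))
63*f(4 - 6) = 63*(56 + (4 - 6)² + 18*(4 - 6)) = 63*(56 + (-2)² + 18*(-2)) = 63*(56 + 4 - 36) = 63*24 = 1512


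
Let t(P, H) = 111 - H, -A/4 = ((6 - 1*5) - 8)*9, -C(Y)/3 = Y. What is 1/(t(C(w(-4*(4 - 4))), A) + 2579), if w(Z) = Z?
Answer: 1/2438 ≈ 0.00041017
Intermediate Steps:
C(Y) = -3*Y
A = 252 (A = -4*((6 - 1*5) - 8)*9 = -4*((6 - 5) - 8)*9 = -4*(1 - 8)*9 = -(-28)*9 = -4*(-63) = 252)
1/(t(C(w(-4*(4 - 4))), A) + 2579) = 1/((111 - 1*252) + 2579) = 1/((111 - 252) + 2579) = 1/(-141 + 2579) = 1/2438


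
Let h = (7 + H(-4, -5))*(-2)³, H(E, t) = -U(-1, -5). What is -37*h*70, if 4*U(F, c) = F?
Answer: 150220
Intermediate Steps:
U(F, c) = F/4
H(E, t) = ¼ (H(E, t) = -(-1)/4 = -1*(-¼) = ¼)
h = -58 (h = (7 + ¼)*(-2)³ = (29/4)*(-8) = -58)
-37*h*70 = -37*(-58)*70 = 2146*70 = 150220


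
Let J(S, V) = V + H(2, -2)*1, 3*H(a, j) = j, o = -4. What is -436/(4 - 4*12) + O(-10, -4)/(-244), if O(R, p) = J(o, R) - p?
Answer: 20002/2013 ≈ 9.9364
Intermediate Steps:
H(a, j) = j/3
J(S, V) = -2/3 + V (J(S, V) = V + ((1/3)*(-2))*1 = V - 2/3*1 = V - 2/3 = -2/3 + V)
O(R, p) = -2/3 + R - p (O(R, p) = (-2/3 + R) - p = -2/3 + R - p)
-436/(4 - 4*12) + O(-10, -4)/(-244) = -436/(4 - 4*12) + (-2/3 - 10 - 1*(-4))/(-244) = -436/(4 - 48) + (-2/3 - 10 + 4)*(-1/244) = -436/(-44) - 20/3*(-1/244) = -436*(-1/44) + 5/183 = 109/11 + 5/183 = 20002/2013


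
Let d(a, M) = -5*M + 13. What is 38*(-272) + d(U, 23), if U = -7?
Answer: -10438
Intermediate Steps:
d(a, M) = 13 - 5*M
38*(-272) + d(U, 23) = 38*(-272) + (13 - 5*23) = -10336 + (13 - 115) = -10336 - 102 = -10438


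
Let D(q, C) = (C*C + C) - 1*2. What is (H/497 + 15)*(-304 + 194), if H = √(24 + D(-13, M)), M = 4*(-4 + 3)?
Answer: -1650 - 110*√34/497 ≈ -1651.3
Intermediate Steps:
M = -4 (M = 4*(-1) = -4)
D(q, C) = -2 + C + C² (D(q, C) = (C² + C) - 2 = (C + C²) - 2 = -2 + C + C²)
H = √34 (H = √(24 + (-2 - 4 + (-4)²)) = √(24 + (-2 - 4 + 16)) = √(24 + 10) = √34 ≈ 5.8309)
(H/497 + 15)*(-304 + 194) = (√34/497 + 15)*(-304 + 194) = (√34*(1/497) + 15)*(-110) = (√34/497 + 15)*(-110) = (15 + √34/497)*(-110) = -1650 - 110*√34/497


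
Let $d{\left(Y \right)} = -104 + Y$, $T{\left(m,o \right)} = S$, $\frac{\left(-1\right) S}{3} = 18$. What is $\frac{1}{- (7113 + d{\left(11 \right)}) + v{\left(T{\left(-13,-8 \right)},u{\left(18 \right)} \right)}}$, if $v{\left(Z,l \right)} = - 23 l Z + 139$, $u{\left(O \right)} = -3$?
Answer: $- \frac{1}{10607} \approx -9.4277 \cdot 10^{-5}$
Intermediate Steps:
$S = -54$ ($S = \left(-3\right) 18 = -54$)
$T{\left(m,o \right)} = -54$
$v{\left(Z,l \right)} = 139 - 23 Z l$ ($v{\left(Z,l \right)} = - 23 Z l + 139 = 139 - 23 Z l$)
$\frac{1}{- (7113 + d{\left(11 \right)}) + v{\left(T{\left(-13,-8 \right)},u{\left(18 \right)} \right)}} = \frac{1}{- (7113 + \left(-104 + 11\right)) + \left(139 - \left(-1242\right) \left(-3\right)\right)} = \frac{1}{- (7113 - 93) + \left(139 - 3726\right)} = \frac{1}{\left(-1\right) 7020 - 3587} = \frac{1}{-7020 - 3587} = \frac{1}{-10607} = - \frac{1}{10607}$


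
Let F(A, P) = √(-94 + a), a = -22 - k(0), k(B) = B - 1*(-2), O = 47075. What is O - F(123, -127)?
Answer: 47075 - I*√118 ≈ 47075.0 - 10.863*I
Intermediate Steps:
k(B) = 2 + B (k(B) = B + 2 = 2 + B)
a = -24 (a = -22 - (2 + 0) = -22 - 1*2 = -22 - 2 = -24)
F(A, P) = I*√118 (F(A, P) = √(-94 - 24) = √(-118) = I*√118)
O - F(123, -127) = 47075 - I*√118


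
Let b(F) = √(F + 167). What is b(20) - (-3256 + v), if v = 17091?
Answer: -13835 + √187 ≈ -13821.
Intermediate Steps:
b(F) = √(167 + F)
b(20) - (-3256 + v) = √(167 + 20) - (-3256 + 17091) = √187 - 1*13835 = √187 - 13835 = -13835 + √187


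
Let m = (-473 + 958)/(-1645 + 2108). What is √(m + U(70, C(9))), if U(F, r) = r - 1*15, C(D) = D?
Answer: I*√1061659/463 ≈ 2.2254*I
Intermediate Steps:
U(F, r) = -15 + r (U(F, r) = r - 15 = -15 + r)
m = 485/463 ≈ 1.0475
√(m + U(70, C(9))) = √(485/463 + (-15 + 9)) = √(485/463 - 6) = √(-2293/463) = I*√1061659/463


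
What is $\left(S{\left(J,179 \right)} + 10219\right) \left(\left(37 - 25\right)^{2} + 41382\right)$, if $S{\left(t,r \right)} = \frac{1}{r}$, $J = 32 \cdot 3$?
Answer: $\frac{75959442252}{179} \approx 4.2435 \cdot 10^{8}$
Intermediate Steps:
$J = 96$
$\left(S{\left(J,179 \right)} + 10219\right) \left(\left(37 - 25\right)^{2} + 41382\right) = \left(\frac{1}{179} + 10219\right) \left(\left(37 - 25\right)^{2} + 41382\right) = \left(\frac{1}{179} + 10219\right) \left(12^{2} + 41382\right) = \frac{1829202 \left(144 + 41382\right)}{179} = \frac{1829202}{179} \cdot 41526 = \frac{75959442252}{179}$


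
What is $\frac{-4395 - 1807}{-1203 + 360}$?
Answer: $\frac{6202}{843} \approx 7.3571$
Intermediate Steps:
$\frac{-4395 - 1807}{-1203 + 360} = - \frac{6202}{-843} = \left(-6202\right) \left(- \frac{1}{843}\right) = \frac{6202}{843}$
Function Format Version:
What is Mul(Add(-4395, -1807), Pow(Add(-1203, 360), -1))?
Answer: Rational(6202, 843) ≈ 7.3571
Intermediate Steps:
Mul(Add(-4395, -1807), Pow(Add(-1203, 360), -1)) = Mul(-6202, Pow(-843, -1)) = Mul(-6202, Rational(-1, 843)) = Rational(6202, 843)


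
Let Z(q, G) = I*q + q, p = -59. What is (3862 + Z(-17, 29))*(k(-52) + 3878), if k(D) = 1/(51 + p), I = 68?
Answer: 83420847/8 ≈ 1.0428e+7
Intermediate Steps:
Z(q, G) = 69*q (Z(q, G) = 68*q + q = 69*q)
k(D) = -⅛ (k(D) = 1/(51 - 59) = 1/(-8) = -⅛)
(3862 + Z(-17, 29))*(k(-52) + 3878) = (3862 + 69*(-17))*(-⅛ + 3878) = (3862 - 1173)*(31023/8) = 2689*(31023/8) = 83420847/8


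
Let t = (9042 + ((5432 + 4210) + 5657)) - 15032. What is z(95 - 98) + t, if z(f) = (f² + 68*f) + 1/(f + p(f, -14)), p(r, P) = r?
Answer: 54683/6 ≈ 9113.8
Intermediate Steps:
t = 9309 (t = (9042 + (9642 + 5657)) - 15032 = (9042 + 15299) - 15032 = 24341 - 15032 = 9309)
z(f) = f² + 1/(2*f) + 68*f (z(f) = (f² + 68*f) + 1/(f + f) = (f² + 68*f) + 1/(2*f) = f² + 1/(2*f) + 68*f)
z(95 - 98) + t = ((95 - 98)² + 1/(2*(95 - 98)) + 68*(95 - 98)) + 9309 = ((-3)² + (½)/(-3) + 68*(-3)) + 9309 = (9 + (½)*(-⅓) - 204) + 9309 = (9 - ⅙ - 204) + 9309 = -1171/6 + 9309 = 54683/6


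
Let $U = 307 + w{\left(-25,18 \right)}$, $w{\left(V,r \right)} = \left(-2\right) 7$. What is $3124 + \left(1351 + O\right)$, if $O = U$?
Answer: $4768$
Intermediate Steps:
$w{\left(V,r \right)} = -14$
$U = 293$ ($U = 307 - 14 = 293$)
$O = 293$
$3124 + \left(1351 + O\right) = 3124 + \left(1351 + 293\right) = 3124 + 1644 = 4768$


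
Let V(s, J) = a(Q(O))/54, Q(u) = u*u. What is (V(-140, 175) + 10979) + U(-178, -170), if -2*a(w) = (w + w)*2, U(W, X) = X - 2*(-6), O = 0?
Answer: 10821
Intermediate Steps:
U(W, X) = 12 + X (U(W, X) = X + 12 = 12 + X)
Q(u) = u²
a(w) = -2*w (a(w) = -(w + w)*2/2 = -2*w*2/2 = -2*w)
V(s, J) = 0 (V(s, J) = -2*0²/54 = -2*0*(1/54) = 0*(1/54) = 0)
(V(-140, 175) + 10979) + U(-178, -170) = (0 + 10979) + (12 - 170) = 10979 - 158 = 10821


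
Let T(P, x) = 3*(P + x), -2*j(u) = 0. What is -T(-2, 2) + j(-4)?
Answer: 0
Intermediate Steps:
j(u) = 0 (j(u) = -1/2*0 = 0)
T(P, x) = 3*P + 3*x
-T(-2, 2) + j(-4) = -(3*(-2) + 3*2) + 0 = -(-6 + 6) + 0 = -1*0 + 0 = 0 + 0 = 0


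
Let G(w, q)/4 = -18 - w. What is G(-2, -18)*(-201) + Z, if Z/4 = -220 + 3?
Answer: 11996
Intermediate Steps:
Z = -868 (Z = 4*(-220 + 3) = 4*(-217) = -868)
G(w, q) = -72 - 4*w (G(w, q) = 4*(-18 - w) = -72 - 4*w)
G(-2, -18)*(-201) + Z = (-72 - 4*(-2))*(-201) - 868 = (-72 + 8)*(-201) - 868 = -64*(-201) - 868 = 12864 - 868 = 11996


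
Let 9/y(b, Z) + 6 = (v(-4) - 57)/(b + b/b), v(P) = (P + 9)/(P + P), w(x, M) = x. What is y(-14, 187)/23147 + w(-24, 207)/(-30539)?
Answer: 61966560/115222455979 ≈ 0.00053780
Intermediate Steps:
v(P) = (9 + P)/(2*P) (v(P) = (9 + P)/((2*P)) = (9 + P)*(1/(2*P)) = (9 + P)/(2*P))
y(b, Z) = 9/(-6 - 461/(8*(1 + b))) (y(b, Z) = 9/(-6 + ((½)*(9 - 4)/(-4) - 57)/(b + b/b)) = 9/(-6 + ((½)*(-¼)*5 - 57)/(b + 1)) = 9/(-6 + (-5/8 - 57)/(1 + b)) = 9/(-6 - 461/(8*(1 + b))))
y(-14, 187)/23147 + w(-24, 207)/(-30539) = (72*(-1 - 1*(-14))/(509 + 48*(-14)))/23147 - 24/(-30539) = (72*(-1 + 14)/(509 - 672))*(1/23147) - 24*(-1/30539) = (72*13/(-163))*(1/23147) + 24/30539 = (72*(-1/163)*13)*(1/23147) + 24/30539 = -936/163*1/23147 + 24/30539 = -936/3772961 + 24/30539 = 61966560/115222455979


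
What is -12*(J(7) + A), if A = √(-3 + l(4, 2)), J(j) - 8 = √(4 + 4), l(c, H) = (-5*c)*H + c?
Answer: -96 - 24*√2 - 12*I*√39 ≈ -129.94 - 74.94*I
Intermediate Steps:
l(c, H) = c - 5*H*c (l(c, H) = -5*H*c + c = c - 5*H*c)
J(j) = 8 + 2*√2 (J(j) = 8 + √(4 + 4) = 8 + √8 = 8 + 2*√2)
A = I*√39 (A = √(-3 + 4*(1 - 5*2)) = √(-3 + 4*(1 - 10)) = √(-3 + 4*(-9)) = √(-3 - 36) = √(-39) = I*√39 ≈ 6.245*I)
-12*(J(7) + A) = -12*((8 + 2*√2) + I*√39) = -12*(8 + 2*√2 + I*√39) = -96 - 24*√2 - 12*I*√39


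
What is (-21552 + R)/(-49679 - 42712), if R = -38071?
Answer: 59623/92391 ≈ 0.64533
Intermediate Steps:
(-21552 + R)/(-49679 - 42712) = (-21552 - 38071)/(-49679 - 42712) = -59623/(-92391) = -59623*(-1/92391) = 59623/92391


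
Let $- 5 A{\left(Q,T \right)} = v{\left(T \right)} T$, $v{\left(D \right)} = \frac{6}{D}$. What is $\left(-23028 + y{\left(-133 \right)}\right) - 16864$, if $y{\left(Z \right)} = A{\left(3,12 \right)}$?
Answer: $- \frac{199466}{5} \approx -39893.0$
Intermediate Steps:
$A{\left(Q,T \right)} = - \frac{6}{5}$ ($A{\left(Q,T \right)} = - \frac{\frac{6}{T} T}{5} = \left(- \frac{1}{5}\right) 6 = - \frac{6}{5}$)
$y{\left(Z \right)} = - \frac{6}{5}$
$\left(-23028 + y{\left(-133 \right)}\right) - 16864 = \left(-23028 - \frac{6}{5}\right) - 16864 = - \frac{115146}{5} - 16864 = - \frac{199466}{5}$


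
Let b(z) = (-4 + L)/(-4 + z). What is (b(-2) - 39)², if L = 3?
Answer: 54289/36 ≈ 1508.0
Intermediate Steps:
b(z) = -1/(-4 + z) (b(z) = (-4 + 3)/(-4 + z) = -1/(-4 + z))
(b(-2) - 39)² = (-1/(-4 - 2) - 39)² = (-1/(-6) - 39)² = (-1*(-⅙) - 39)² = (⅙ - 39)² = (-233/6)² = 54289/36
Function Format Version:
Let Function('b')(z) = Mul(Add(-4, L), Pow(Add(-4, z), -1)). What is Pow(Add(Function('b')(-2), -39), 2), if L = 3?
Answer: Rational(54289, 36) ≈ 1508.0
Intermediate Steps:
Function('b')(z) = Mul(-1, Pow(Add(-4, z), -1)) (Function('b')(z) = Mul(Add(-4, 3), Pow(Add(-4, z), -1)) = Mul(-1, Pow(Add(-4, z), -1)))
Pow(Add(Function('b')(-2), -39), 2) = Pow(Add(Mul(-1, Pow(Add(-4, -2), -1)), -39), 2) = Pow(Add(Mul(-1, Pow(-6, -1)), -39), 2) = Pow(Add(Mul(-1, Rational(-1, 6)), -39), 2) = Pow(Add(Rational(1, 6), -39), 2) = Pow(Rational(-233, 6), 2) = Rational(54289, 36)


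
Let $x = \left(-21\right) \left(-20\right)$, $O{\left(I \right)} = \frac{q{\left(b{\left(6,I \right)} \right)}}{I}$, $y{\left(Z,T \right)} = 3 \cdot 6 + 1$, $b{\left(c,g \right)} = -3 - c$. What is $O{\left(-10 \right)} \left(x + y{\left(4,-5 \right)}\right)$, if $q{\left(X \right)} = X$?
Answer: $\frac{3951}{10} \approx 395.1$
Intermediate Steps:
$y{\left(Z,T \right)} = 19$ ($y{\left(Z,T \right)} = 18 + 1 = 19$)
$O{\left(I \right)} = - \frac{9}{I}$ ($O{\left(I \right)} = \frac{-3 - 6}{I} = - \frac{9}{I}$)
$x = 420$
$O{\left(-10 \right)} \left(x + y{\left(4,-5 \right)}\right) = - \frac{9}{-10} \left(420 + 19\right) = \left(-9\right) \left(- \frac{1}{10}\right) 439 = \frac{9}{10} \cdot 439 = \frac{3951}{10}$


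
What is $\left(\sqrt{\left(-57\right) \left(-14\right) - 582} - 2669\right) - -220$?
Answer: $-2449 + 6 \sqrt{6} \approx -2434.3$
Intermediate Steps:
$\left(\sqrt{\left(-57\right) \left(-14\right) - 582} - 2669\right) - -220 = \left(\sqrt{798 - 582} - 2669\right) + \left(-1194 + 1414\right) = \left(\sqrt{216} - 2669\right) + 220 = \left(6 \sqrt{6} - 2669\right) + 220 = \left(-2669 + 6 \sqrt{6}\right) + 220 = -2449 + 6 \sqrt{6}$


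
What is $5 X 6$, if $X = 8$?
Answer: $240$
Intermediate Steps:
$5 X 6 = 5 \cdot 8 \cdot 6 = 40 \cdot 6 = 240$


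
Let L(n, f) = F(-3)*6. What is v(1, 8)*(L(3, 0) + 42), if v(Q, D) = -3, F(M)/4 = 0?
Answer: -126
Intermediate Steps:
F(M) = 0 (F(M) = 4*0 = 0)
L(n, f) = 0 (L(n, f) = 0*6 = 0)
v(1, 8)*(L(3, 0) + 42) = -3*(0 + 42) = -3*42 = -126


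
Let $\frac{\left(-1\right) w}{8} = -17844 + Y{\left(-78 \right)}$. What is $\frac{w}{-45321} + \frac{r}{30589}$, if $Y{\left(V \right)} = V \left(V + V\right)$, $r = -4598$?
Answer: $- \frac{532457090}{462108023} \approx -1.1522$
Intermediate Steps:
$Y{\left(V \right)} = 2 V^{2}$ ($Y{\left(V \right)} = V 2 V = 2 V^{2}$)
$w = 45408$ ($w = - 8 \left(-17844 + 2 \left(-78\right)^{2}\right) = - 8 \left(-17844 + 2 \cdot 6084\right) = - 8 \left(-17844 + 12168\right) = \left(-8\right) \left(-5676\right) = 45408$)
$\frac{w}{-45321} + \frac{r}{30589} = \frac{45408}{-45321} - \frac{4598}{30589} = 45408 \left(- \frac{1}{45321}\right) - \frac{4598}{30589} = - \frac{15136}{15107} - \frac{4598}{30589} = - \frac{532457090}{462108023}$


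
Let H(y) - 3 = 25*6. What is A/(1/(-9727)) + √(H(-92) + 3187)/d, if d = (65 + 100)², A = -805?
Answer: 7830235 + 2*√835/27225 ≈ 7.8302e+6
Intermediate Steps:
H(y) = 153 (H(y) = 3 + 25*6 = 3 + 150 = 153)
d = 27225 (d = 165² = 27225)
A/(1/(-9727)) + √(H(-92) + 3187)/d = -805/(1/(-9727)) + √(153 + 3187)/27225 = -805/(-1/9727) + √3340*(1/27225) = -805*(-9727) + (2*√835)*(1/27225) = 7830235 + 2*√835/27225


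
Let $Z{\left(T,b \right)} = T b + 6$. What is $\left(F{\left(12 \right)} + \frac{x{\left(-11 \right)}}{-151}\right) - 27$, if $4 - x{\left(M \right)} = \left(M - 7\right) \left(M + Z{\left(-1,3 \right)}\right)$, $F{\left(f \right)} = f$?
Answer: $- \frac{2125}{151} \approx -14.073$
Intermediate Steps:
$Z{\left(T,b \right)} = 6 + T b$
$x{\left(M \right)} = 4 - \left(-7 + M\right) \left(3 + M\right)$ ($x{\left(M \right)} = 4 - \left(M - 7\right) \left(M + \left(6 - 3\right)\right) = 4 - \left(-7 + M\right) \left(M + \left(6 - 3\right)\right) = 4 - \left(-7 + M\right) \left(M + 3\right) = 4 - \left(-7 + M\right) \left(3 + M\right)$)
$\left(F{\left(12 \right)} + \frac{x{\left(-11 \right)}}{-151}\right) - 27 = \left(12 + \frac{25 - \left(-11\right)^{2} + 4 \left(-11\right)}{-151}\right) - 27 = \left(12 + \left(25 - 121 - 44\right) \left(- \frac{1}{151}\right)\right) - 27 = \left(12 - - \frac{140}{151}\right) - 27 = \left(12 + \frac{140}{151}\right) - 27 = \frac{1952}{151} - 27 = - \frac{2125}{151}$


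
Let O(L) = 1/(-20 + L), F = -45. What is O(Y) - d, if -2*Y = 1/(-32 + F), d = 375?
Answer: -1154779/3079 ≈ -375.05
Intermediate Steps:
Y = 1/154 (Y = -1/(2*(-32 - 45)) = -½/(-77) = -½*(-1/77) = 1/154 ≈ 0.0064935)
O(Y) - d = 1/(-20 + 1/154) - 1*375 = 1/(-3079/154) - 375 = -154/3079 - 375 = -1154779/3079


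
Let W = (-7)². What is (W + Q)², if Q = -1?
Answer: 2304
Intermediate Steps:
W = 49
(W + Q)² = (49 - 1)² = 48² = 2304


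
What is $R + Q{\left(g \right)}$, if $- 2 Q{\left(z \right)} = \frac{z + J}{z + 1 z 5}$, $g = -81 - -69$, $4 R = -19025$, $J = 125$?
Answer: $- \frac{684787}{144} \approx -4755.5$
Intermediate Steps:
$R = - \frac{19025}{4}$ ($R = \frac{1}{4} \left(-19025\right) = - \frac{19025}{4} \approx -4756.3$)
$g = -12$ ($g = -81 + 69 = -12$)
$Q{\left(z \right)} = - \frac{125 + z}{12 z}$ ($Q{\left(z \right)} = - \frac{\left(z + 125\right) \frac{1}{z + 1 z 5}}{2} = - \frac{\left(125 + z\right) \frac{1}{z + z 5}}{2} = - \frac{\left(125 + z\right) \frac{1}{z + 5 z}}{2} = - \frac{\left(125 + z\right) \frac{1}{6 z}}{2} = - \frac{\frac{1}{6} \frac{1}{z} \left(125 + z\right)}{2} = - \frac{125 + z}{12 z}$)
$R + Q{\left(g \right)} = - \frac{19025}{4} + \frac{-125 - -12}{12 \left(-12\right)} = - \frac{19025}{4} + \frac{1}{12} \left(- \frac{1}{12}\right) \left(-125 + 12\right) = - \frac{19025}{4} + \frac{1}{12} \left(- \frac{1}{12}\right) \left(-113\right) = - \frac{19025}{4} + \frac{113}{144} = - \frac{684787}{144}$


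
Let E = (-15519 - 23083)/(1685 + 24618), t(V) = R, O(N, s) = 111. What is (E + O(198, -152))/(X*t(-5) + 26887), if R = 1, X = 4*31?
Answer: 2881031/710470333 ≈ 0.0040551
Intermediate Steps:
X = 124
t(V) = 1
E = -38602/26303 ≈ -1.4676
(E + O(198, -152))/(X*t(-5) + 26887) = (-38602/26303 + 111)/(124*1 + 26887) = 2881031/(26303*(124 + 26887)) = (2881031/26303)/27011 = (2881031/26303)*(1/27011) = 2881031/710470333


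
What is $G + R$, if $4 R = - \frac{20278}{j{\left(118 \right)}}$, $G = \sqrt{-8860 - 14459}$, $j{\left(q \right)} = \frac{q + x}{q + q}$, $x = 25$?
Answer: $- \frac{1196402}{143} + 3 i \sqrt{2591} \approx -8366.5 + 152.71 i$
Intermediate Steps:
$j{\left(q \right)} = \frac{25 + q}{2 q}$ ($j{\left(q \right)} = \frac{q + 25}{q + q} = \frac{25 + q}{2 q}$)
$G = 3 i \sqrt{2591}$ ($G = \sqrt{-23319} = 3 i \sqrt{2591} \approx 152.71 i$)
$R = - \frac{1196402}{143}$ ($R = \frac{\left(-20278\right) \frac{1}{\frac{1}{2} \cdot \frac{1}{118} \left(25 + 118\right)}}{4} = \frac{\left(-20278\right) \frac{1}{\frac{1}{2} \cdot \frac{1}{118} \cdot 143}}{4} = \frac{\left(-20278\right) \frac{1}{\frac{143}{236}}}{4} = \frac{\left(-20278\right) \frac{236}{143}}{4} = \frac{1}{4} \left(- \frac{4785608}{143}\right) = - \frac{1196402}{143} \approx -8366.5$)
$G + R = 3 i \sqrt{2591} - \frac{1196402}{143} = - \frac{1196402}{143} + 3 i \sqrt{2591}$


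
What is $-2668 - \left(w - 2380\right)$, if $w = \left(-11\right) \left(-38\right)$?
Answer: $-706$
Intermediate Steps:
$w = 418$
$-2668 - \left(w - 2380\right) = -2668 - \left(418 - 2380\right) = -2668 - -1962 = -2668 + 1962 = -706$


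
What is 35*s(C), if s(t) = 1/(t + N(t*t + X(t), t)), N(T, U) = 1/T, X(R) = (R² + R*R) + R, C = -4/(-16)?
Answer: 980/71 ≈ 13.803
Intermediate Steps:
C = ¼ (C = -4*(-1/16) = ¼ ≈ 0.25000)
X(R) = R + 2*R² (X(R) = (R² + R²) + R = 2*R² + R = R + 2*R²)
s(t) = 1/(t + 1/(t² + t*(1 + 2*t))) (s(t) = 1/(t + 1/(t*t + t*(1 + 2*t))) = 1/(t + 1/(t² + t*(1 + 2*t))))
35*s(C) = 35*((1 + 3*(¼))/(4*(1 + (¼)²*(1 + 3*(¼))))) = 35*((1 + ¾)/(4*(1 + (1 + ¾)/16))) = 35*((¼)*(7/4)/(1 + (1/16)*(7/4))) = 35*((¼)*(7/4)/(1 + 7/64)) = 35*((¼)*(7/4)/(71/64)) = 35*((¼)*(64/71)*(7/4)) = 35*(28/71) = 980/71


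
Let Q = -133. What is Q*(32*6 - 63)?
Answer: -17157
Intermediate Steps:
Q*(32*6 - 63) = -133*(32*6 - 63) = -133*(192 - 63) = -133*129 = -17157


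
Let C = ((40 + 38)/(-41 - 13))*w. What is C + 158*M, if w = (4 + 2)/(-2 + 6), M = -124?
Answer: -117565/6 ≈ -19594.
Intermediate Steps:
w = 3/2 (w = 6/4 = 6*(¼) = 3/2 ≈ 1.5000)
C = -13/6 (C = ((40 + 38)/(-41 - 13))*(3/2) = (78/(-54))*(3/2) = (78*(-1/54))*(3/2) = -13/9*3/2 = -13/6 ≈ -2.1667)
C + 158*M = -13/6 + 158*(-124) = -13/6 - 19592 = -117565/6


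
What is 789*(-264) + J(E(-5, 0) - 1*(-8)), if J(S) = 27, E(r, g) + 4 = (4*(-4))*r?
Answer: -208269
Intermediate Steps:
E(r, g) = -4 - 16*r (E(r, g) = -4 + (4*(-4))*r = -4 - 16*r)
789*(-264) + J(E(-5, 0) - 1*(-8)) = 789*(-264) + 27 = -208296 + 27 = -208269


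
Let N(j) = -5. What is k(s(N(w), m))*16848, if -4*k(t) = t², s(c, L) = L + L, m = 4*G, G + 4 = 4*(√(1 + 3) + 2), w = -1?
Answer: -38817792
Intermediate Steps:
G = 12 (G = -4 + 4*(√(1 + 3) + 2) = -4 + 4*(√4 + 2) = -4 + 4*(2 + 2) = -4 + 4*4 = -4 + 16 = 12)
m = 48 (m = 4*12 = 48)
s(c, L) = 2*L
k(t) = -t²/4
k(s(N(w), m))*16848 = -(2*48)²/4*16848 = -¼*96²*16848 = -¼*9216*16848 = -2304*16848 = -38817792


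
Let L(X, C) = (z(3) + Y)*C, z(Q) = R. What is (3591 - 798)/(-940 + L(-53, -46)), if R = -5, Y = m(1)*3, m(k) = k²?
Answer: -2793/848 ≈ -3.2936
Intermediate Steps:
Y = 3 (Y = 1²*3 = 1*3 = 3)
z(Q) = -5
L(X, C) = -2*C (L(X, C) = (-5 + 3)*C = -2*C)
(3591 - 798)/(-940 + L(-53, -46)) = (3591 - 798)/(-940 - 2*(-46)) = 2793/(-940 + 92) = 2793/(-848) = 2793*(-1/848) = -2793/848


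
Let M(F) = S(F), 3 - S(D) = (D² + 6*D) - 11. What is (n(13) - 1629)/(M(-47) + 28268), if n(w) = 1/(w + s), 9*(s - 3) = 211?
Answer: -192762/3118675 ≈ -0.061809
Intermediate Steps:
s = 238/9 (s = 3 + (⅑)*211 = 3 + 211/9 = 238/9 ≈ 26.444)
n(w) = 1/(238/9 + w) (n(w) = 1/(w + 238/9) = 1/(238/9 + w))
S(D) = 14 - D² - 6*D (S(D) = 3 - ((D² + 6*D) - 11) = 3 - (-11 + D² + 6*D) = 3 + (11 - D² - 6*D) = 14 - D² - 6*D)
M(F) = 14 - F² - 6*F
(n(13) - 1629)/(M(-47) + 28268) = (9/(238 + 9*13) - 1629)/((14 - 1*(-47)² - 6*(-47)) + 28268) = (9/(238 + 117) - 1629)/((14 - 1*2209 + 282) + 28268) = (9/355 - 1629)/((14 - 2209 + 282) + 28268) = (9*(1/355) - 1629)/(-1913 + 28268) = (9/355 - 1629)/26355 = -578286/355*1/26355 = -192762/3118675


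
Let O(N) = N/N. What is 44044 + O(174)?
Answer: 44045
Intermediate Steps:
O(N) = 1
44044 + O(174) = 44044 + 1 = 44045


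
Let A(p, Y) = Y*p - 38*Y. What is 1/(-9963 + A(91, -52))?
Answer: -1/12719 ≈ -7.8622e-5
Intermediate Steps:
A(p, Y) = -38*Y + Y*p
1/(-9963 + A(91, -52)) = 1/(-9963 - 52*(-38 + 91)) = 1/(-9963 - 52*53) = 1/(-9963 - 2756) = 1/(-12719) = -1/12719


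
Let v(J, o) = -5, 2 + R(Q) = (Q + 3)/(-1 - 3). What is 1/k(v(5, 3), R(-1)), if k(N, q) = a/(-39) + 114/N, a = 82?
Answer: -195/4856 ≈ -0.040156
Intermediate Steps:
R(Q) = -11/4 - Q/4 (R(Q) = -2 + (Q + 3)/(-1 - 3) = -2 + (3 + Q)/(-4) = -2 + (3 + Q)*(-¼) = -2 + (-¾ - Q/4) = -11/4 - Q/4)
k(N, q) = -82/39 + 114/N (k(N, q) = 82/(-39) + 114/N = 82*(-1/39) + 114/N = -82/39 + 114/N)
1/k(v(5, 3), R(-1)) = 1/(-82/39 + 114/(-5)) = 1/(-82/39 + 114*(-⅕)) = 1/(-82/39 - 114/5) = 1/(-4856/195) = -195/4856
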